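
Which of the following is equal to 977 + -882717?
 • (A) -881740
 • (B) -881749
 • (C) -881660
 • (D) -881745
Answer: A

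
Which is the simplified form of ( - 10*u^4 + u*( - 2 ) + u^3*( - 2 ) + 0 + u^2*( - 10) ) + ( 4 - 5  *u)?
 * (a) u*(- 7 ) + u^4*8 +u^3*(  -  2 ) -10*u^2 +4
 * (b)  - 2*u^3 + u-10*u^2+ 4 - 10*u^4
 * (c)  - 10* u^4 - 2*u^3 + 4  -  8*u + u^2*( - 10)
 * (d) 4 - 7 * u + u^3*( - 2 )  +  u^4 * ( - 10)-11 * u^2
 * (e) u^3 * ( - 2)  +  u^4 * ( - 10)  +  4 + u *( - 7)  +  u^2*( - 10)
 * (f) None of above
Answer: e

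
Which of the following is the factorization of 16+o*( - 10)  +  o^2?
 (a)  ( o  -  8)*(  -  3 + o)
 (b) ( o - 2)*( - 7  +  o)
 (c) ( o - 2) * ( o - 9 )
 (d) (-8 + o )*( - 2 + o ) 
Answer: d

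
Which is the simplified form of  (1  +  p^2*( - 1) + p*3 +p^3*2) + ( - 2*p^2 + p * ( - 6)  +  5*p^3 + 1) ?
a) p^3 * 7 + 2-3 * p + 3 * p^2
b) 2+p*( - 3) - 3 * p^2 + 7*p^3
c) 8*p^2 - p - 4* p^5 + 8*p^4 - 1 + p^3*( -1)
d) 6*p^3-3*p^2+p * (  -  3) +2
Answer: b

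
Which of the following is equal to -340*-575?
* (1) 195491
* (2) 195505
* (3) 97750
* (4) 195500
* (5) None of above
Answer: 4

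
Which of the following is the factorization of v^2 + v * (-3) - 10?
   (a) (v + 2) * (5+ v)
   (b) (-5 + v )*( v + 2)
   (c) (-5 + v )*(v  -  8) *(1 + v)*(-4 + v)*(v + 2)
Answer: b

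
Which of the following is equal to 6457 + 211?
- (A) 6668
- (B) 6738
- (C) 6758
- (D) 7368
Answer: A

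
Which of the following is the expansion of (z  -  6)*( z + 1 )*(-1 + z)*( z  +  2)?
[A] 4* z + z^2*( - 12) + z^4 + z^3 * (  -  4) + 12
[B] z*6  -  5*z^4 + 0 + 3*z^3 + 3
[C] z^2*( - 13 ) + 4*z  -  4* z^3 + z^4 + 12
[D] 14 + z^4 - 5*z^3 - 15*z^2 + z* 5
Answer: C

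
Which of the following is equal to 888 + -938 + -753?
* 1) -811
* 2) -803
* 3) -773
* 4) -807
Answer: 2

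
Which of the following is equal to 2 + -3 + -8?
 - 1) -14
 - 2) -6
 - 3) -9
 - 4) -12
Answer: 3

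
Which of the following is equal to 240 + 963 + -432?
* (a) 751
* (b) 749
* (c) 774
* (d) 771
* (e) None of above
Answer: d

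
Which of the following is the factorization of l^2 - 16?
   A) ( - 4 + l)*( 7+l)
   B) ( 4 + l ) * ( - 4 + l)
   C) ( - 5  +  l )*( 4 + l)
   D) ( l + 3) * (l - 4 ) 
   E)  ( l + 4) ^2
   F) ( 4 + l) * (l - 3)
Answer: B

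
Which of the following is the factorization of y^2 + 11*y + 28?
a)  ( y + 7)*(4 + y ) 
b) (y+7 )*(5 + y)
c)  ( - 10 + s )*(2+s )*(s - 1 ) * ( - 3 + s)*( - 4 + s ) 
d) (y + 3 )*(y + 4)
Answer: a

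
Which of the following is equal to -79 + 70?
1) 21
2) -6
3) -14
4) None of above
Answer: 4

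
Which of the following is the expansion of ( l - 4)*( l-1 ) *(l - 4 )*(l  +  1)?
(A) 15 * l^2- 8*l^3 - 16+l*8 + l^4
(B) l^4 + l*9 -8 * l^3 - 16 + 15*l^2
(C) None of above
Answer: A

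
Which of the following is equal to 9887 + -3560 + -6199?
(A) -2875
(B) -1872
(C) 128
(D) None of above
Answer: C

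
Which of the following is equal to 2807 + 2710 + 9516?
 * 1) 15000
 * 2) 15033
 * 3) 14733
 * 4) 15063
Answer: 2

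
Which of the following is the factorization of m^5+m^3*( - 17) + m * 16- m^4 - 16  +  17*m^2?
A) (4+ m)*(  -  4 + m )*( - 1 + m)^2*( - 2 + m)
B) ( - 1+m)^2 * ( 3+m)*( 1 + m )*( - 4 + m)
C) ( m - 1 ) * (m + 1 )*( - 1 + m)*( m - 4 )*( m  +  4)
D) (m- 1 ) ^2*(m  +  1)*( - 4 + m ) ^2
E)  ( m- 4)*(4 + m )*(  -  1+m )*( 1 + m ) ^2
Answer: C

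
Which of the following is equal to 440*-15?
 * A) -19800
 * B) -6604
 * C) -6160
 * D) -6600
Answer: D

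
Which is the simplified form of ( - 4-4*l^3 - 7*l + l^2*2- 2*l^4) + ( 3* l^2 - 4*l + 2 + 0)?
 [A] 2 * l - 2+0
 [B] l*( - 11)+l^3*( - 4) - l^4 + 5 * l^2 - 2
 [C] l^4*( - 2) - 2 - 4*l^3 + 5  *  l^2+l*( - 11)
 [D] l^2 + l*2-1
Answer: C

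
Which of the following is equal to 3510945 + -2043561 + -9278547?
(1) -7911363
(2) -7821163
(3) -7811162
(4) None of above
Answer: 4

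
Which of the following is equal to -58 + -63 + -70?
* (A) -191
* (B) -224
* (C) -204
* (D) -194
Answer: A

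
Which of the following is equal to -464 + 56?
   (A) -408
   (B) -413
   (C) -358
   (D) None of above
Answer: A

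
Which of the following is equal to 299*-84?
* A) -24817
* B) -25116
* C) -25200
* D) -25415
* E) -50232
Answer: B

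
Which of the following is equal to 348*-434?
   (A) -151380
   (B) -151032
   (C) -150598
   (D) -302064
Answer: B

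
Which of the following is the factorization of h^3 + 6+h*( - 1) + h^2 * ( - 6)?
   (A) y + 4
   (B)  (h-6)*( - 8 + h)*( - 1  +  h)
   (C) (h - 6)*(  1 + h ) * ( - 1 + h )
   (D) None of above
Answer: C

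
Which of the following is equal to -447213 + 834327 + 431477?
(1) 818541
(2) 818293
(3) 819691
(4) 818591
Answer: 4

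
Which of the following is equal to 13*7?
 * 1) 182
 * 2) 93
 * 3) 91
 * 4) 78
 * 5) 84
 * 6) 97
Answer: 3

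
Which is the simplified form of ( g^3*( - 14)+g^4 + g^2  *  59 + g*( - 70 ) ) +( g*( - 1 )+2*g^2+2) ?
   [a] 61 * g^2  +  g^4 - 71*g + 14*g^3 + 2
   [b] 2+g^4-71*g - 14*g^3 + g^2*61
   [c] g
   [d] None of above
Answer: b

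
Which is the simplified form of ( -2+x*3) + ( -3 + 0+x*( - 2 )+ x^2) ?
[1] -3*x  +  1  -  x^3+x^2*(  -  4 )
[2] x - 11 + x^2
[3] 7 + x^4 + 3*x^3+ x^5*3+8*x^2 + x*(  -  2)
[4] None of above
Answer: 4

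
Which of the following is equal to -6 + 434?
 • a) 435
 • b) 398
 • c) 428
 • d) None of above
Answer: c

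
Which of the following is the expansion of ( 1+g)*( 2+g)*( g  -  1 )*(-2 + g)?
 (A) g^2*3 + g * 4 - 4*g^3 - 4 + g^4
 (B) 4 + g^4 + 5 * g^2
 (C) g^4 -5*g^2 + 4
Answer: C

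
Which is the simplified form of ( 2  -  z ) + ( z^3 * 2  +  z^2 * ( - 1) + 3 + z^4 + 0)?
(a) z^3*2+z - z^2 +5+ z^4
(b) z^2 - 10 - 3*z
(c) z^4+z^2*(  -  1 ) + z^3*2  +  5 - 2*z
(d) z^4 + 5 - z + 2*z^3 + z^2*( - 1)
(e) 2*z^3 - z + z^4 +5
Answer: d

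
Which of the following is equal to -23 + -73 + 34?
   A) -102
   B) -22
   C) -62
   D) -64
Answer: C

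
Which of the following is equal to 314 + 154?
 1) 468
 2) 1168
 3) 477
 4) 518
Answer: 1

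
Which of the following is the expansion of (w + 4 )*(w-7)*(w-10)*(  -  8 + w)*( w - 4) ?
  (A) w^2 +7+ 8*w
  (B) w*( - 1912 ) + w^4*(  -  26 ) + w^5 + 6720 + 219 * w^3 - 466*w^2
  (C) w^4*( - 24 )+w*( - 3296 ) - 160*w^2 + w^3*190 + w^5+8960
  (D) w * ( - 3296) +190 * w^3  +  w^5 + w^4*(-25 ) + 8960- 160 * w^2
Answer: D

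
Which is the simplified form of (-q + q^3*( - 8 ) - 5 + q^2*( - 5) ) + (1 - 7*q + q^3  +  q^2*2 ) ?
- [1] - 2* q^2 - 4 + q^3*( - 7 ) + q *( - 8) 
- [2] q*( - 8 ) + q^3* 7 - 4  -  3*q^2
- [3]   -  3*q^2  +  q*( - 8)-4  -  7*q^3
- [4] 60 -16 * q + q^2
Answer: 3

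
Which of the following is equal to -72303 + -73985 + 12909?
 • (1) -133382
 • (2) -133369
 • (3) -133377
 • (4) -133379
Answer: 4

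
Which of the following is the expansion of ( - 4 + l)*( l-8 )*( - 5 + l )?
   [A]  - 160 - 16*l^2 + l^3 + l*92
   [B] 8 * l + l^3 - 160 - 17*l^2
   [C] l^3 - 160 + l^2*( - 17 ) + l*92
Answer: C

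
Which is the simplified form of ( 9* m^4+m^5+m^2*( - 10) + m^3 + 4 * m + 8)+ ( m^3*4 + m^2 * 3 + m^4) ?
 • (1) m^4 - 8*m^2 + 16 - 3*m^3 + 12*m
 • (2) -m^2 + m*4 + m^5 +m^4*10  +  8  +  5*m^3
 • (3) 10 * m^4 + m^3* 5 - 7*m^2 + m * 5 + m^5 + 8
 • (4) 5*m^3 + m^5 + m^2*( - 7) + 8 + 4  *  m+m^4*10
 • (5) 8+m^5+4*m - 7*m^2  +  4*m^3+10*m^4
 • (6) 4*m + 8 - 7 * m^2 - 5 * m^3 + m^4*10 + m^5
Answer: 4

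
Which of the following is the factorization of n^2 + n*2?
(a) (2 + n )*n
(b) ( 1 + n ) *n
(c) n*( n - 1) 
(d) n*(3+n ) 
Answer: a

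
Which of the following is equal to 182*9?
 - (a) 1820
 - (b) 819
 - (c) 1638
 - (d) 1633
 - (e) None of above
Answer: c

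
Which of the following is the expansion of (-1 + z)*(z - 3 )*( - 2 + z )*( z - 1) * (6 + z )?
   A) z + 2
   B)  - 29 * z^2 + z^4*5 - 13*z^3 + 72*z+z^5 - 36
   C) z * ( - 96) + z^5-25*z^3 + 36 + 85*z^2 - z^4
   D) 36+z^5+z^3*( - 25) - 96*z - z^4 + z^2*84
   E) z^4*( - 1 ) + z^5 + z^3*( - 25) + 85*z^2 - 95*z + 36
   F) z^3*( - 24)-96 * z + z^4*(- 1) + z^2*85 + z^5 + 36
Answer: C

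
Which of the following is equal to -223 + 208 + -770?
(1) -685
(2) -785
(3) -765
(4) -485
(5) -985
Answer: 2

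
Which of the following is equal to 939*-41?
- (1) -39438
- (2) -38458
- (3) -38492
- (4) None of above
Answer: 4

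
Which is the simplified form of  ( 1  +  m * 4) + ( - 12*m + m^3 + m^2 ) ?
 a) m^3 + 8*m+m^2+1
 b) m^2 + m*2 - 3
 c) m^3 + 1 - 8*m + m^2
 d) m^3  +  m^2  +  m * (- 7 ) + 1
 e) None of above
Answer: c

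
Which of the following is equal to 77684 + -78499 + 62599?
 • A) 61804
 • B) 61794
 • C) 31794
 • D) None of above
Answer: D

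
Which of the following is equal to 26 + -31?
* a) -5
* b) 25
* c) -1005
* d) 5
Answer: a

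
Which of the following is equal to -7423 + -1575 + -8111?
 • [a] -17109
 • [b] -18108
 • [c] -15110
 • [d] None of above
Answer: a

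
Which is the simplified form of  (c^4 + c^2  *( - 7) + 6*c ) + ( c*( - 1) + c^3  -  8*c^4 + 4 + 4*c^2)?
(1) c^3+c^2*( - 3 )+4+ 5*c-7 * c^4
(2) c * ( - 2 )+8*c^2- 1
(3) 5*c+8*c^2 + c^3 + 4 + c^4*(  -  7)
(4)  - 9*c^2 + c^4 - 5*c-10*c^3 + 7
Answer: 1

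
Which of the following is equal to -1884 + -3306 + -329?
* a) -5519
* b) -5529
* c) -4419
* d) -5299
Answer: a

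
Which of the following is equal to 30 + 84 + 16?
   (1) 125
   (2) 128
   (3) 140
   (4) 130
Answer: 4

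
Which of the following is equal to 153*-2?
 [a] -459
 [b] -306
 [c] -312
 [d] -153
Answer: b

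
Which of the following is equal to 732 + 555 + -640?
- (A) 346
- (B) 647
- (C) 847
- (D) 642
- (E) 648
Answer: B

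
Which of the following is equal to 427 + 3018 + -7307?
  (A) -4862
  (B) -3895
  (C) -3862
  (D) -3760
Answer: C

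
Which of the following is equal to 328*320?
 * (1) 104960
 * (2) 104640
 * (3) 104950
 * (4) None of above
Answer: 1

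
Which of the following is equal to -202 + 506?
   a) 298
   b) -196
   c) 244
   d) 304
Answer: d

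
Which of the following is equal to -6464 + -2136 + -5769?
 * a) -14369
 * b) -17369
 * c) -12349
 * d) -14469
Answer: a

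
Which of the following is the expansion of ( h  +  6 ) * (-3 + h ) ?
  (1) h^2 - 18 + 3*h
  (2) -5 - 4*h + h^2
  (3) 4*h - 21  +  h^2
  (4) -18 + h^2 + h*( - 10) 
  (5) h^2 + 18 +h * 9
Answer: 1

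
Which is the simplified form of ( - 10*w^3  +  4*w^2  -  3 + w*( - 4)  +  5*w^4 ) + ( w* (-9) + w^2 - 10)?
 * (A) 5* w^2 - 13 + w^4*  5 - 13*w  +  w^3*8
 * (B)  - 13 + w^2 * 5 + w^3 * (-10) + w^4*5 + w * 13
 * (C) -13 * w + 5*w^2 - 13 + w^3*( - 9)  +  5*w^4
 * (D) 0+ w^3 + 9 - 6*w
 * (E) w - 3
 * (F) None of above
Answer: F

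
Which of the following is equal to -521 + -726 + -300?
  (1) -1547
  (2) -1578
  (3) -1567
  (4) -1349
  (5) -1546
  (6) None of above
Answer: 1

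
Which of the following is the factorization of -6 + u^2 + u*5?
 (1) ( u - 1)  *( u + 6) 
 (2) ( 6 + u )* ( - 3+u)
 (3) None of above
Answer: 1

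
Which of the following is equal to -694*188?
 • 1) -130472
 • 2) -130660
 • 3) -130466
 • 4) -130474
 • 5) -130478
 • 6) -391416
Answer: 1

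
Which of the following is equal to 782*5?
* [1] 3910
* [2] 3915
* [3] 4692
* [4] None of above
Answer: 1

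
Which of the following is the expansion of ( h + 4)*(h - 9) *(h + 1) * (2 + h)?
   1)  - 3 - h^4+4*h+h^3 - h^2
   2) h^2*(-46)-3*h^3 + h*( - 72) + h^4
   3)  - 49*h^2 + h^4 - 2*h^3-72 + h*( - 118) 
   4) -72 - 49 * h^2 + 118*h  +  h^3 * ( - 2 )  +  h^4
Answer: 3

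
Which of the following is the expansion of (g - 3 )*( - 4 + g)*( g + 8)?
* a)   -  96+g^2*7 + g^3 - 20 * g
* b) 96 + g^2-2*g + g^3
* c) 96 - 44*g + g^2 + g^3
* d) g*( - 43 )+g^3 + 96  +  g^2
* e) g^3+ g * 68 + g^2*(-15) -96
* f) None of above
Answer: c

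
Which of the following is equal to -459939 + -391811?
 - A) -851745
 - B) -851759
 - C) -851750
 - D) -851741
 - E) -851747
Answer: C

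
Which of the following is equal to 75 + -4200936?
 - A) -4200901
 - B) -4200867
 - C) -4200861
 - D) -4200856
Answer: C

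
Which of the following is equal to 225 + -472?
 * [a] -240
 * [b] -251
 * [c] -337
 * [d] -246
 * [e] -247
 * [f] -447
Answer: e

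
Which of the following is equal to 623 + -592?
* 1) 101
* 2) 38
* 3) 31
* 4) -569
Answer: 3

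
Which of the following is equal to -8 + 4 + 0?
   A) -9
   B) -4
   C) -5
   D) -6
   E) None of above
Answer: B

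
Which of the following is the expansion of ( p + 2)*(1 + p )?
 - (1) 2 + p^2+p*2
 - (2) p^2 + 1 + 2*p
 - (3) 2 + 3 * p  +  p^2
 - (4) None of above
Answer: 3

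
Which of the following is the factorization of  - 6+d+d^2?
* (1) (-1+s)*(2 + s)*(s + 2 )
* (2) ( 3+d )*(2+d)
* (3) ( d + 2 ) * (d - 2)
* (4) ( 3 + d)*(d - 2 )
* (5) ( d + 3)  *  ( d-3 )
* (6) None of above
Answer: 4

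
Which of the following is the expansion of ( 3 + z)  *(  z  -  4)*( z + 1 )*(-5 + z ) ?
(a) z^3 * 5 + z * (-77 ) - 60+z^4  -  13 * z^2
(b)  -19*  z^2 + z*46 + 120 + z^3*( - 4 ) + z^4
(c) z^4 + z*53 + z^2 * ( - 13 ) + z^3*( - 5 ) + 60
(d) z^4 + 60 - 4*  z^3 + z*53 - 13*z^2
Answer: c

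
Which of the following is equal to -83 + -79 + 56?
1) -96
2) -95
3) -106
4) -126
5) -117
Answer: 3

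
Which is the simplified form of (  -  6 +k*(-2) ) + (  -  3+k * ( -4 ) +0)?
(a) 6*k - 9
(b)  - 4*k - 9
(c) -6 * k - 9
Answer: c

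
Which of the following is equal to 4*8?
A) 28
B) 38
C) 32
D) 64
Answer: C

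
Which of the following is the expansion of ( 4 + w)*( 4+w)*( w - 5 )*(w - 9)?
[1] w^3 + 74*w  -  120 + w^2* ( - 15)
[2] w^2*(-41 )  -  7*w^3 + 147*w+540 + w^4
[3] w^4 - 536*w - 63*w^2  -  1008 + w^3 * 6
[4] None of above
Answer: 4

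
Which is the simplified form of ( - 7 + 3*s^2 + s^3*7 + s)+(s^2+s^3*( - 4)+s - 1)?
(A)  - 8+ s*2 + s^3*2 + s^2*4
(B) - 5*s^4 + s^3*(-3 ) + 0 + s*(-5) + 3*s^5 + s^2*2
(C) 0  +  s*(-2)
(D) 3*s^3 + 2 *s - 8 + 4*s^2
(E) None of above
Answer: D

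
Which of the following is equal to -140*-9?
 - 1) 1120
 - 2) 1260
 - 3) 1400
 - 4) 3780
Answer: 2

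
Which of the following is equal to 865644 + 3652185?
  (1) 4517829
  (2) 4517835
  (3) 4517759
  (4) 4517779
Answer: 1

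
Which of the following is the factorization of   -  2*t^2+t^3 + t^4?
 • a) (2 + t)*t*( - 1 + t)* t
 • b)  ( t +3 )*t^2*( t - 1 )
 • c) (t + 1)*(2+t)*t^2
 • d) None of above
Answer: a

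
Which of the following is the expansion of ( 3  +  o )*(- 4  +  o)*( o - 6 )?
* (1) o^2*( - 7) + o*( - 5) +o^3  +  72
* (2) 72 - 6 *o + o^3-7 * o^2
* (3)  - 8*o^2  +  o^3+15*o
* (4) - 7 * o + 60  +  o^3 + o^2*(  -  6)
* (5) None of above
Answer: 2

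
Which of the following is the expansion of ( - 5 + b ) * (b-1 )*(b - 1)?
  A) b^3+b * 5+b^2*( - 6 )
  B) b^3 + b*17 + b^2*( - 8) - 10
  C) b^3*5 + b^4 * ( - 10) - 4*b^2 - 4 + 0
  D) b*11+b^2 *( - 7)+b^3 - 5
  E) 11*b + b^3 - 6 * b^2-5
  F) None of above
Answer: D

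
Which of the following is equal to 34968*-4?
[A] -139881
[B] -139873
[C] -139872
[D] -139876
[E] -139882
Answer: C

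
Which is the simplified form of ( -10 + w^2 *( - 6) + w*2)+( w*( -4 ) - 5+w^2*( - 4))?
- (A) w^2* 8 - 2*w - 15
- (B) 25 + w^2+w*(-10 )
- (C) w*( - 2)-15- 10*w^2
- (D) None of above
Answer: C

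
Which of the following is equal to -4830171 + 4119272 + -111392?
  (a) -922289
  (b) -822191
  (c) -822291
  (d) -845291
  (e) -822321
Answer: c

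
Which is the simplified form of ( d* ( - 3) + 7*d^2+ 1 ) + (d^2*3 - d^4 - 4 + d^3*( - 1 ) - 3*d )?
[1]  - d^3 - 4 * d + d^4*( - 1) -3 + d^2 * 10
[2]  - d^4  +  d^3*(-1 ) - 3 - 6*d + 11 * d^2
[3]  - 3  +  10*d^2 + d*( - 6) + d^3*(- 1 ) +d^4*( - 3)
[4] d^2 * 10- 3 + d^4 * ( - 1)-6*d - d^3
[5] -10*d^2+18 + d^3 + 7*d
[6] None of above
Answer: 4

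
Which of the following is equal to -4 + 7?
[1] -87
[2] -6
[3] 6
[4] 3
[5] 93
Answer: 4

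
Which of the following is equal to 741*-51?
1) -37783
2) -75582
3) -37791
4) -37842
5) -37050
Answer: 3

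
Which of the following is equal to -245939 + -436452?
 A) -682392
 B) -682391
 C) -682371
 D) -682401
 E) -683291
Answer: B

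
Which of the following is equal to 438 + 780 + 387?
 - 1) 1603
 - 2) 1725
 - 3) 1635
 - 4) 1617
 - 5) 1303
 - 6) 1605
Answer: 6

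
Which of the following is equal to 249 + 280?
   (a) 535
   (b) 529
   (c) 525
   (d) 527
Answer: b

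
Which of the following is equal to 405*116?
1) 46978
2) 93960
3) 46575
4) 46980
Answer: 4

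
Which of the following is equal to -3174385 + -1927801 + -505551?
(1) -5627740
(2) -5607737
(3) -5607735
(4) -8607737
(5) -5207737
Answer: 2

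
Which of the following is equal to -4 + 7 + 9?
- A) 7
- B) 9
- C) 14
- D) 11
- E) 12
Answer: E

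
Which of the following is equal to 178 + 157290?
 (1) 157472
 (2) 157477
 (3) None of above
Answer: 3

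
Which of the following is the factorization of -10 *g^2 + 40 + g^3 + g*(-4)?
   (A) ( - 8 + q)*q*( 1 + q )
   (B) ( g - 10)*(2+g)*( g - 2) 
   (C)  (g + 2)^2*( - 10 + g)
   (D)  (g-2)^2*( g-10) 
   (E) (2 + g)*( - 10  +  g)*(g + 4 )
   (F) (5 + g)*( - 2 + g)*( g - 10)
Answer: B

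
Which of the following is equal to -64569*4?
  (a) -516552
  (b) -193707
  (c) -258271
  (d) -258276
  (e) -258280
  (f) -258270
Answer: d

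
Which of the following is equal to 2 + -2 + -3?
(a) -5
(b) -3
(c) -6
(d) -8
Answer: b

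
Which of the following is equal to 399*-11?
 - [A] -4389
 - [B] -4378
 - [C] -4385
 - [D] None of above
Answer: A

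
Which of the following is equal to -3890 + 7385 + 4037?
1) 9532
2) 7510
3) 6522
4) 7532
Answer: 4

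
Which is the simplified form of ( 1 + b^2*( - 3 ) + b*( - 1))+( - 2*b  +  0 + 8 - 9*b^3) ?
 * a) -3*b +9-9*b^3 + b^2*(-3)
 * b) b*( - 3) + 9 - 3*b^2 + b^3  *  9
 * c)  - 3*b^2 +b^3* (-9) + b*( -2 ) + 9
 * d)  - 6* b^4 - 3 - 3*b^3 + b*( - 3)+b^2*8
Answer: a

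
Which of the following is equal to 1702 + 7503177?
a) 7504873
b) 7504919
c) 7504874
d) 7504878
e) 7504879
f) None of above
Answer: e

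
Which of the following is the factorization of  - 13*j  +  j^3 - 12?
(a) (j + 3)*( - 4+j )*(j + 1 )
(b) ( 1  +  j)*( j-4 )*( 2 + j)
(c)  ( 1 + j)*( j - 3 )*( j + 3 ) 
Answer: a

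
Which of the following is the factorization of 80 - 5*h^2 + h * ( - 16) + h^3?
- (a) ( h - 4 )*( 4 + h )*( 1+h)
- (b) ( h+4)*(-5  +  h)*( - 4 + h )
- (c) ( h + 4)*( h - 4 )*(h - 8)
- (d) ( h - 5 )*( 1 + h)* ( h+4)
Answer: b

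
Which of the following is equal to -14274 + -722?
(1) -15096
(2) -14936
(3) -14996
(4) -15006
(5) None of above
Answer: 3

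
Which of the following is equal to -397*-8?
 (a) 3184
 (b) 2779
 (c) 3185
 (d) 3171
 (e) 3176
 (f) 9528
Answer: e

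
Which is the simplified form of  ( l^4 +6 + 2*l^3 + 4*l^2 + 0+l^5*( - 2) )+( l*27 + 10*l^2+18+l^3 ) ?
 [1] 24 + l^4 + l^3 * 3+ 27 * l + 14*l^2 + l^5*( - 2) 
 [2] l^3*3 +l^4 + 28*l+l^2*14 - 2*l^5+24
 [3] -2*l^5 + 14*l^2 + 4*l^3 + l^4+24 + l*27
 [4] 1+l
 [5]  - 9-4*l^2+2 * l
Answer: 1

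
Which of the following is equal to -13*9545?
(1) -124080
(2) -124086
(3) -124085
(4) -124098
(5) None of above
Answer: 3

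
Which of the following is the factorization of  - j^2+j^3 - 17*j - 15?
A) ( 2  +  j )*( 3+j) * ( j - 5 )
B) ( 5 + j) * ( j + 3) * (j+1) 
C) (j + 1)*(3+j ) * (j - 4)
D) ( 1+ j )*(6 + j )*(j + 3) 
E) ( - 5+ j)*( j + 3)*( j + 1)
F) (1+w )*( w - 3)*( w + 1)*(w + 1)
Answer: E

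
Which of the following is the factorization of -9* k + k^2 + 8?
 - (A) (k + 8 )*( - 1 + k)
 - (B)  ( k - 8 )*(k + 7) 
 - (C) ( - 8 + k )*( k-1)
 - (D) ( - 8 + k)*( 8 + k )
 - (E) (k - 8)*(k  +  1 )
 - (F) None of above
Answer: C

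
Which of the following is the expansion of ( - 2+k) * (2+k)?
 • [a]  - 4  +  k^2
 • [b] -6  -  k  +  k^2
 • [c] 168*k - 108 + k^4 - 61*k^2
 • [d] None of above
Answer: a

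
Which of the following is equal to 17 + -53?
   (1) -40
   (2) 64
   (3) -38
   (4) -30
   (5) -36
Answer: 5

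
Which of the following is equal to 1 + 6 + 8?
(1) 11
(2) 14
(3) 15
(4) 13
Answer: 3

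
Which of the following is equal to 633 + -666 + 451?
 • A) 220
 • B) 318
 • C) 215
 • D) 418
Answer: D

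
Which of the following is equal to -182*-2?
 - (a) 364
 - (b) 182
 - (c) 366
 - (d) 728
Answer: a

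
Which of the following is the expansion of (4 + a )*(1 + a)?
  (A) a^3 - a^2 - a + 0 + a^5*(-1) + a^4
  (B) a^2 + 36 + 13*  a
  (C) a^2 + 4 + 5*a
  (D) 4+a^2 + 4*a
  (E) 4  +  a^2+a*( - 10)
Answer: C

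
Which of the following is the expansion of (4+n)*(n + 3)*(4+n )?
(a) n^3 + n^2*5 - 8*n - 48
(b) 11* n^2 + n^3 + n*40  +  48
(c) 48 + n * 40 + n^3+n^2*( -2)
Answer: b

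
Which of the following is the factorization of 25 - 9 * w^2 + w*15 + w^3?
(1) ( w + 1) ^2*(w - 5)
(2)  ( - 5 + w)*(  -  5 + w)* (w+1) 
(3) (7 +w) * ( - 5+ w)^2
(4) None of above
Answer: 2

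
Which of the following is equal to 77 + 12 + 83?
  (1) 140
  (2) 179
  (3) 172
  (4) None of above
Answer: 3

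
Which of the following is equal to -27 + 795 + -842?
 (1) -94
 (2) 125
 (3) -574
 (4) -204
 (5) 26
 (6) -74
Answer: 6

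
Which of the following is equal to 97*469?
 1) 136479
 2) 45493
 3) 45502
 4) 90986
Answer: 2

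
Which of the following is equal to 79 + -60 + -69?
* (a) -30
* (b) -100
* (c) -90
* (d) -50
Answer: d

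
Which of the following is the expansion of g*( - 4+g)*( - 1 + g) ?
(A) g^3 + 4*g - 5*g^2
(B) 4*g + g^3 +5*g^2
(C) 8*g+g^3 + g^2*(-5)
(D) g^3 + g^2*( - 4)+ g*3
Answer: A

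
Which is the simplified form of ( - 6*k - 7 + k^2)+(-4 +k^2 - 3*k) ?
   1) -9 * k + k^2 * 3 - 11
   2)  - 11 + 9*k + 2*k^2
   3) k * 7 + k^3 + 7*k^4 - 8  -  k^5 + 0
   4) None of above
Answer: 4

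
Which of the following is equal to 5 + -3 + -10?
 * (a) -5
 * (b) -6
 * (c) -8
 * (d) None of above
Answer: c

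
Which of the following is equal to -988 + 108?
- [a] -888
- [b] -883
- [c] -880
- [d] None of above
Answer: c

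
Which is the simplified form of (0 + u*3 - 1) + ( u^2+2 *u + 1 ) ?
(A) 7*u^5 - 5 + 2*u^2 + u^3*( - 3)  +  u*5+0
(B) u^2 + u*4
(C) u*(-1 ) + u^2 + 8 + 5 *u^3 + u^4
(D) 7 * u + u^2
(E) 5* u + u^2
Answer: E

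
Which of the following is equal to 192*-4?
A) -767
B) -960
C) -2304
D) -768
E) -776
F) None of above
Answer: D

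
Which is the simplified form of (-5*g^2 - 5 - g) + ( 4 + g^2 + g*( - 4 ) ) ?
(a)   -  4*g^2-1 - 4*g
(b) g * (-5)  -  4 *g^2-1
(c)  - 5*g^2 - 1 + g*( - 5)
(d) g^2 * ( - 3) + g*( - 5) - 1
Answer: b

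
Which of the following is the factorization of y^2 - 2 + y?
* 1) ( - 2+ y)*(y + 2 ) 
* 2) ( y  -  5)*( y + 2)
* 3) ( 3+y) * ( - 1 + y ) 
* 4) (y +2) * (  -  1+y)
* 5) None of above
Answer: 4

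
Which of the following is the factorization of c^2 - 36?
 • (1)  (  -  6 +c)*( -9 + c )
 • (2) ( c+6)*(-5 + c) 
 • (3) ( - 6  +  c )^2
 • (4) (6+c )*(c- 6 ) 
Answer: 4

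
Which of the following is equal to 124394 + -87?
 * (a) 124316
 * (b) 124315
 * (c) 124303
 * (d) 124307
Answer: d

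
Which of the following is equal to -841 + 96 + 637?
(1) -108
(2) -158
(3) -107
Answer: 1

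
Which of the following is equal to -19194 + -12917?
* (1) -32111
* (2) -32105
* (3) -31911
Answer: 1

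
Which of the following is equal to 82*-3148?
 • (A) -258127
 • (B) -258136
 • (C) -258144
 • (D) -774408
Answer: B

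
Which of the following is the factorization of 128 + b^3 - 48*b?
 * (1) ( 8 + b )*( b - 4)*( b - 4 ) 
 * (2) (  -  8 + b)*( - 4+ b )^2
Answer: 1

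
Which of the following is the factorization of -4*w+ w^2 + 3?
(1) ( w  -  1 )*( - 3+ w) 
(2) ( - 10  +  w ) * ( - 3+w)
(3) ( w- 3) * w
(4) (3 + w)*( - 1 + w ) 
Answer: 1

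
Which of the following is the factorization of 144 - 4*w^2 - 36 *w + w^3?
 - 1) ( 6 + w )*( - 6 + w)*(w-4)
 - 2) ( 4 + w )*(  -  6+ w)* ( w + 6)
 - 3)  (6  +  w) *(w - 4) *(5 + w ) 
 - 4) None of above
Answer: 1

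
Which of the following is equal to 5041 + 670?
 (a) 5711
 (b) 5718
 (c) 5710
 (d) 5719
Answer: a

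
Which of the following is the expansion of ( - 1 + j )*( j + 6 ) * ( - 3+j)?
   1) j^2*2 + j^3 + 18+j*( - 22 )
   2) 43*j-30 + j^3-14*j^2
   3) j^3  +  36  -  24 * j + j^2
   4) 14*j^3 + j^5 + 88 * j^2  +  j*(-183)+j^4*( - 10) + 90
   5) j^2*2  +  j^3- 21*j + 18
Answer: 5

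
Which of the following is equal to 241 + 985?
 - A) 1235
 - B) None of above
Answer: B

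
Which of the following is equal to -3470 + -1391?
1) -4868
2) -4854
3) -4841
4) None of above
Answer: 4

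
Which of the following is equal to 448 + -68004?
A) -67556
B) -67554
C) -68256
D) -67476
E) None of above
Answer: A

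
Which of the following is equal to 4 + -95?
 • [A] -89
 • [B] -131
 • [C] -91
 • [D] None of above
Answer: C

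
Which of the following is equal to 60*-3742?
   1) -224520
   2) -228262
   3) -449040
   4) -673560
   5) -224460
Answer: 1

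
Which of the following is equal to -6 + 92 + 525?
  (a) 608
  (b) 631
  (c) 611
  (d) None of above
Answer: c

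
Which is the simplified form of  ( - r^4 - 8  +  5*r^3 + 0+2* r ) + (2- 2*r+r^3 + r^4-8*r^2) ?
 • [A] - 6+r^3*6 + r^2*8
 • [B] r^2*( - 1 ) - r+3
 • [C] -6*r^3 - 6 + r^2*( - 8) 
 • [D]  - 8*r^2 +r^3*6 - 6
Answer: D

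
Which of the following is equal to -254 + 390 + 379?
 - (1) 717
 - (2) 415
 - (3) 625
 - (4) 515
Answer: 4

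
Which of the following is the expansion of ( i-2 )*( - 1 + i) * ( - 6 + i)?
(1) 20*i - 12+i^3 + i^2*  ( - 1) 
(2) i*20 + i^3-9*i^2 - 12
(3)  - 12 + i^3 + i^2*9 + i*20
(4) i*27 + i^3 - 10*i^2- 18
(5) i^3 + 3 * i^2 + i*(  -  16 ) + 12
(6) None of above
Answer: 2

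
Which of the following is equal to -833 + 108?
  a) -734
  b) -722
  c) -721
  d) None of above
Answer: d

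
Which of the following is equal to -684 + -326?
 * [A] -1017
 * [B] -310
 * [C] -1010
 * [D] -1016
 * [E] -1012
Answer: C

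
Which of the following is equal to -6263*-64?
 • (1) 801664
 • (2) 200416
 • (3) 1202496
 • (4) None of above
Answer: 4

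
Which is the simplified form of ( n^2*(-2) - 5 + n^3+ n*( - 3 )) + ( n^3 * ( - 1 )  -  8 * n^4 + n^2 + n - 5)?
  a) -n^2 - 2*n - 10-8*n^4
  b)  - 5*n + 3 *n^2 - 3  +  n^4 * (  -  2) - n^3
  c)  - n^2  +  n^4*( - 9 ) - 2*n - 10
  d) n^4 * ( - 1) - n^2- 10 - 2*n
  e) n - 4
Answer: a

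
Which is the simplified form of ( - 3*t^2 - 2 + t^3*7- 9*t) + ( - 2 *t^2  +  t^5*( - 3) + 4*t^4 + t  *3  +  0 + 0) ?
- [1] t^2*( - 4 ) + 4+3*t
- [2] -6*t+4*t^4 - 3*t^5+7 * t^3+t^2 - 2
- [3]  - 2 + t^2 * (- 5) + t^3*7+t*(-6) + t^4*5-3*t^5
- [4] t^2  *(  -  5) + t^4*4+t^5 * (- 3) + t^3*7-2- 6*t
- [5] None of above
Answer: 4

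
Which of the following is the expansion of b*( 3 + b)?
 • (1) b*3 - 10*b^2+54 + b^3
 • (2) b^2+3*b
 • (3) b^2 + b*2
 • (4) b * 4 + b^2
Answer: 2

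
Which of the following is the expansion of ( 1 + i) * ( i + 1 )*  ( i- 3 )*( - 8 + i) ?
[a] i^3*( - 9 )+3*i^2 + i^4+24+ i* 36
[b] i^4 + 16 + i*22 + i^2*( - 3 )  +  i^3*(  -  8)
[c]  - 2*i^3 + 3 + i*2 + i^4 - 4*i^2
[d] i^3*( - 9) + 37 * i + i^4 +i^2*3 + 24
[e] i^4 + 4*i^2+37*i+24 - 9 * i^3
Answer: d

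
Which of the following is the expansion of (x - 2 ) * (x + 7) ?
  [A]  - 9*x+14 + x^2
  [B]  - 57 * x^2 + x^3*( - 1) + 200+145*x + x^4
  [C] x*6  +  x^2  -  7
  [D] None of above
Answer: D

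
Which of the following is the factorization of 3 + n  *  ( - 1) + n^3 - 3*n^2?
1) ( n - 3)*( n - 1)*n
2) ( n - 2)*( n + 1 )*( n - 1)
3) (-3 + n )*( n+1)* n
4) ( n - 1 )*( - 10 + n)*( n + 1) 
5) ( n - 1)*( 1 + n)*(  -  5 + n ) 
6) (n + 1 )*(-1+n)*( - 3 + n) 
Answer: 6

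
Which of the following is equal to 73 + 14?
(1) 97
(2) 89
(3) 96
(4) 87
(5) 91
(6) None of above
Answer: 4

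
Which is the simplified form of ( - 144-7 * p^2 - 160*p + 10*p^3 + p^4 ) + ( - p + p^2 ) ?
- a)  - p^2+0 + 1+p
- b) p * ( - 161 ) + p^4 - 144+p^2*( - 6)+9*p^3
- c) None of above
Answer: c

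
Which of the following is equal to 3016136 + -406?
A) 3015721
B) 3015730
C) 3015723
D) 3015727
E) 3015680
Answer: B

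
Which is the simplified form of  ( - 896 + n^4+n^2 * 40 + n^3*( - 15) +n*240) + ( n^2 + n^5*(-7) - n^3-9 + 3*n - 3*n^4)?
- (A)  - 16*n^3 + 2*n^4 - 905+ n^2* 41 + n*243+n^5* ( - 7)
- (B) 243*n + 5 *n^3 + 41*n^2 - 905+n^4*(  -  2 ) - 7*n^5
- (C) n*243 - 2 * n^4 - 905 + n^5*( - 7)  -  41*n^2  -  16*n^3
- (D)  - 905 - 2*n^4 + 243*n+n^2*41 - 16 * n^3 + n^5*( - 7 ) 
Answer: D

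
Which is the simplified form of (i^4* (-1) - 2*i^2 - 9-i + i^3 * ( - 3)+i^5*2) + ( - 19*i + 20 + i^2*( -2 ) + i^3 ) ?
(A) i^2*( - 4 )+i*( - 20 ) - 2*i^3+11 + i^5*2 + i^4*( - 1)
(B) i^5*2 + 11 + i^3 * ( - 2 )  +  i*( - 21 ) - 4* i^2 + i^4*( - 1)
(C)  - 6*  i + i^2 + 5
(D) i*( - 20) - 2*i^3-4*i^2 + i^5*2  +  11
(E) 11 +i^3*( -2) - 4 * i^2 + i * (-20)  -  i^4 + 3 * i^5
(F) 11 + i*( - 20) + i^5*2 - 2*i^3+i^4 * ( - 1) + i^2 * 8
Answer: A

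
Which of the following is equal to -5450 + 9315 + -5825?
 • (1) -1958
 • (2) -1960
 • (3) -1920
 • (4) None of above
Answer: 2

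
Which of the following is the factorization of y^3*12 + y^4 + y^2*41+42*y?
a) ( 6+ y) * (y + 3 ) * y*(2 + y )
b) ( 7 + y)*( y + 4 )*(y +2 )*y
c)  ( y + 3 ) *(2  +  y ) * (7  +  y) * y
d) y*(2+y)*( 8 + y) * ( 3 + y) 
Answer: c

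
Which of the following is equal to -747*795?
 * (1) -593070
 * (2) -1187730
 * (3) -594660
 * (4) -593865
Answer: 4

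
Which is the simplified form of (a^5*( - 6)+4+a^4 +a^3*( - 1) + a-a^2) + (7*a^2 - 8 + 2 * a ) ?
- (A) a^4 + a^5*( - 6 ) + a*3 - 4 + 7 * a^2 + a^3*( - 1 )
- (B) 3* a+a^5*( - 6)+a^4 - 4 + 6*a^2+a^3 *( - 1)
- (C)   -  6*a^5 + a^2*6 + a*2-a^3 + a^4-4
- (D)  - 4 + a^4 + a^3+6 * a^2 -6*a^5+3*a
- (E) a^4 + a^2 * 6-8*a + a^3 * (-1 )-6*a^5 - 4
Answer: B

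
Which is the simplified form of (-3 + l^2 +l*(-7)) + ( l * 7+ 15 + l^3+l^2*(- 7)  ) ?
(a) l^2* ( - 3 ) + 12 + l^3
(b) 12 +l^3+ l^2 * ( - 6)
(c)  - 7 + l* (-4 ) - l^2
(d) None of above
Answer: b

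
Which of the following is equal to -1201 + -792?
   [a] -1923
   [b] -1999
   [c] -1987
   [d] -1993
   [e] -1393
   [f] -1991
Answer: d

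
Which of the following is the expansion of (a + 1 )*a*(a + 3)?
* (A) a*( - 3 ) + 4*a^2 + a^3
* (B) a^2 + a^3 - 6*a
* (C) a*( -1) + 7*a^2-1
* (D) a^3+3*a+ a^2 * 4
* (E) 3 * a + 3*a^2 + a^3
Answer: D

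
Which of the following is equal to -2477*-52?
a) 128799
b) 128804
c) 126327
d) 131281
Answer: b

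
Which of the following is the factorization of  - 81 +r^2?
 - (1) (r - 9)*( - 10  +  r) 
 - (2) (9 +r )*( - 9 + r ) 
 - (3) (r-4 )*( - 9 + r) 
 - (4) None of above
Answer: 2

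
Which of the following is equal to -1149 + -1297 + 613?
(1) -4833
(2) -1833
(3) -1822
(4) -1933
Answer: 2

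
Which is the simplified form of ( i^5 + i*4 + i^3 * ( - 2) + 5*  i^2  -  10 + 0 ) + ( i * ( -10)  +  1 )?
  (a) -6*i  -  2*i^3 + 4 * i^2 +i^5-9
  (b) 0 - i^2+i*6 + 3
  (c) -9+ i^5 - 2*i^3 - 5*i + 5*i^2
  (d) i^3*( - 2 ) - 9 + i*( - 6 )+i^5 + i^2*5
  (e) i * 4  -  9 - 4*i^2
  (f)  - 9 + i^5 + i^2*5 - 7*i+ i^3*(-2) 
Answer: d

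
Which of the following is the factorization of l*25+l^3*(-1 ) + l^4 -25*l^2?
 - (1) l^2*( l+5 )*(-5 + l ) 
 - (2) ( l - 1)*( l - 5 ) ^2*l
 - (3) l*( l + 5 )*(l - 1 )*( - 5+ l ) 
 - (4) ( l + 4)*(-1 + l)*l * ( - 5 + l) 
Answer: 3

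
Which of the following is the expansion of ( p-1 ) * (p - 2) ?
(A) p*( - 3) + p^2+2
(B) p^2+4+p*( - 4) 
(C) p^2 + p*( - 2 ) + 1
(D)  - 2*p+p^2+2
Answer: A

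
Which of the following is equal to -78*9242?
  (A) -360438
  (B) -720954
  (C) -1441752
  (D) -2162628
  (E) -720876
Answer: E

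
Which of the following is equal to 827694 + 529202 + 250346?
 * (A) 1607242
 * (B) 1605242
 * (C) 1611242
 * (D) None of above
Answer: A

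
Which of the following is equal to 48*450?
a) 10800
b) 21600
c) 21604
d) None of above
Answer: b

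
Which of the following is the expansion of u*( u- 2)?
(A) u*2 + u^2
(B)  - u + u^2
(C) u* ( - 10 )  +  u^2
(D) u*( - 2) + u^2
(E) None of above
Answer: D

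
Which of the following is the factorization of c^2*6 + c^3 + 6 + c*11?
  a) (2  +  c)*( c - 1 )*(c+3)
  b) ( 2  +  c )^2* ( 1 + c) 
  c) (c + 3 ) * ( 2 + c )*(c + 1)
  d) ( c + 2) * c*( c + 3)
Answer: c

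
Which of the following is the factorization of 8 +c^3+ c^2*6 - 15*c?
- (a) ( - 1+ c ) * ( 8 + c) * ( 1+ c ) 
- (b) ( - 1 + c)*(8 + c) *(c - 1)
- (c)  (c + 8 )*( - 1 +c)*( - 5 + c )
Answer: b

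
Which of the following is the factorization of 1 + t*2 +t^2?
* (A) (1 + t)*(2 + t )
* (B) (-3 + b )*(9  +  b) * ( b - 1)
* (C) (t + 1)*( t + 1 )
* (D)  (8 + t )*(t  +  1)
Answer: C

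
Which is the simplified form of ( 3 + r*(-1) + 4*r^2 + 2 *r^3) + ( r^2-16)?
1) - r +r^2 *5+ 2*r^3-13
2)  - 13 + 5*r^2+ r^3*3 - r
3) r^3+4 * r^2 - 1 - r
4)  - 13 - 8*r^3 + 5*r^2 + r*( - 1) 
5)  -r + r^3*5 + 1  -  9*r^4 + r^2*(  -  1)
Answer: 1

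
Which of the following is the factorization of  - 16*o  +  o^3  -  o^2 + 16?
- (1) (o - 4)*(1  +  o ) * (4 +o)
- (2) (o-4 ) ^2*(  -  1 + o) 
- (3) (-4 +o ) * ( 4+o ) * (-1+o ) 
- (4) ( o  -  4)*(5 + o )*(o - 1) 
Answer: 3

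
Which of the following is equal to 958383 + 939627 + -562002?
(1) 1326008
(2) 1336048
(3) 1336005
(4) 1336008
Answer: 4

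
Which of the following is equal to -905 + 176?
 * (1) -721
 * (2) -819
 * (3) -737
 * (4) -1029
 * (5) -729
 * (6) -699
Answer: 5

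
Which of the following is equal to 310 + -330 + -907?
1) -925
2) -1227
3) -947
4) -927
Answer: 4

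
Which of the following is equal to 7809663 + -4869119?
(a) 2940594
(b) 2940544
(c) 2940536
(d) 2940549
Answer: b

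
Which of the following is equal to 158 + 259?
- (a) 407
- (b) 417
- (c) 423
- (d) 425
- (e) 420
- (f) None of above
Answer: b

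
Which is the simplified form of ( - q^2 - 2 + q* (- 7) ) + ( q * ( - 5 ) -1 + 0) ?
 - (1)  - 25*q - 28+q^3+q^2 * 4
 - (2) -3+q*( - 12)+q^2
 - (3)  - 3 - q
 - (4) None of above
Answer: 4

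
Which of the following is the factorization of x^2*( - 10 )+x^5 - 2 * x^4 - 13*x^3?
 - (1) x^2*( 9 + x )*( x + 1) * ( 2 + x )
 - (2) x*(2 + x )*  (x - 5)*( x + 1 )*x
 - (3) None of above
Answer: 2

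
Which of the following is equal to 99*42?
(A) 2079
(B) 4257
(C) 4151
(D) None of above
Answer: D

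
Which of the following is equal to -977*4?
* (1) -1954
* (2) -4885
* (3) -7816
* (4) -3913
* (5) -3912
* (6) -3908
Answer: 6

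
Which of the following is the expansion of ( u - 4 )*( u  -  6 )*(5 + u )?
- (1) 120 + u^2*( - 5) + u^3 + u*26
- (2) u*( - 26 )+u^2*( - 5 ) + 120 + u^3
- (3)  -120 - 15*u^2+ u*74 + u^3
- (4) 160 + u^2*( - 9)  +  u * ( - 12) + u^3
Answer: 2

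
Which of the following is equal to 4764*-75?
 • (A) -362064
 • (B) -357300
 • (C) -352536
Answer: B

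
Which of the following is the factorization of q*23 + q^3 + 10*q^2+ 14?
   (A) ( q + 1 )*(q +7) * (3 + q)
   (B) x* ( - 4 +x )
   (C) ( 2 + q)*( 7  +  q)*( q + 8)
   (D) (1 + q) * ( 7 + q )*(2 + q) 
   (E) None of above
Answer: D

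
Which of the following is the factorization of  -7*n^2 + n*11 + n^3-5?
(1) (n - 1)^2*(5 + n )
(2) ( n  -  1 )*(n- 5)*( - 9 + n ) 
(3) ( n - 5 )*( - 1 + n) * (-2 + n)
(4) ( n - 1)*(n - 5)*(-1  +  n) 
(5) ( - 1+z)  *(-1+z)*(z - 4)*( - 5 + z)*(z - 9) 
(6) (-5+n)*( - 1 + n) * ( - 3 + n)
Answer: 4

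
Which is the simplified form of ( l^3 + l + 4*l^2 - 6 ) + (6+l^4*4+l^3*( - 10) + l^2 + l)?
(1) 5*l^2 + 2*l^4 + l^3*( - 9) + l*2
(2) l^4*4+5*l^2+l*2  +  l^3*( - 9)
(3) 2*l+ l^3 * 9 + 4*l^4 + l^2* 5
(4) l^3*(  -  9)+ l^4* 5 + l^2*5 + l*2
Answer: 2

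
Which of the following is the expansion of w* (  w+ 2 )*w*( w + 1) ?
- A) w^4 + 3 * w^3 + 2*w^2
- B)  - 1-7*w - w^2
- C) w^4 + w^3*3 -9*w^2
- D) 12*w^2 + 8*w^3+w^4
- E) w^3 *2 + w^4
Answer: A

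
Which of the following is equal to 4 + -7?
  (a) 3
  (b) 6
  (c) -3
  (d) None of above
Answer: c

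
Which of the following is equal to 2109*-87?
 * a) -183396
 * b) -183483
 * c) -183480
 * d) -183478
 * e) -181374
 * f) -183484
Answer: b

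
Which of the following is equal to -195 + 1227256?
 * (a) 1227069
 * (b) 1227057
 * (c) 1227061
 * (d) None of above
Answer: c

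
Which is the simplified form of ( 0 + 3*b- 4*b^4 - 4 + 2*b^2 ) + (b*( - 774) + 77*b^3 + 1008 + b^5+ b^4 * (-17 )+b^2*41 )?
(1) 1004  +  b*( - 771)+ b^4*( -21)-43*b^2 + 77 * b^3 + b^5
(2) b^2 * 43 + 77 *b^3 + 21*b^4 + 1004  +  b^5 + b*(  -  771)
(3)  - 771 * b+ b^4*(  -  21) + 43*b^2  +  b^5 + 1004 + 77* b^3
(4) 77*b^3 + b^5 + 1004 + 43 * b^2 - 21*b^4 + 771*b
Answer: 3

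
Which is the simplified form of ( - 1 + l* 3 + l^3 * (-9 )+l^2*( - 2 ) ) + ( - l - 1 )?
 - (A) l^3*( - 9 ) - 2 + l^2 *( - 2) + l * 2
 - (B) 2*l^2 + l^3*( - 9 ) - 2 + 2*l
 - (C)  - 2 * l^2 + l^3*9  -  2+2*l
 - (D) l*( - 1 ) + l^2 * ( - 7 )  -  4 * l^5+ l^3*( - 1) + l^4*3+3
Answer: A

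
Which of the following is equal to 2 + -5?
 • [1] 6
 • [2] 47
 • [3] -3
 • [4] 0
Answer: 3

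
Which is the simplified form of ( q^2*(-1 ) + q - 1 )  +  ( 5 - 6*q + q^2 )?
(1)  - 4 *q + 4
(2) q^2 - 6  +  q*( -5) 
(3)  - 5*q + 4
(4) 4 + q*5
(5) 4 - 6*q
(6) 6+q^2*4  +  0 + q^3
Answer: 3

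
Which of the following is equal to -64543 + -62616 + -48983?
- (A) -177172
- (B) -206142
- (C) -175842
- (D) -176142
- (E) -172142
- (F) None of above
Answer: D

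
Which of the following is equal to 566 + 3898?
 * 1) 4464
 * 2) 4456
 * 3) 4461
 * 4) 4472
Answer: 1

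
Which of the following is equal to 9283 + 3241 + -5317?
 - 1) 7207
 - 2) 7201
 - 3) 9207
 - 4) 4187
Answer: 1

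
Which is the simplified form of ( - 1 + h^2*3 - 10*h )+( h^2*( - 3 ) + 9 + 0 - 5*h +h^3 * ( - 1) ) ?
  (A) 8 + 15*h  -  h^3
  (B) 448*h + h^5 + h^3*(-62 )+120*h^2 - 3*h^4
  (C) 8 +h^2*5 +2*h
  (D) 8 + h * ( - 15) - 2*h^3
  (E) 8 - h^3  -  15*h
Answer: E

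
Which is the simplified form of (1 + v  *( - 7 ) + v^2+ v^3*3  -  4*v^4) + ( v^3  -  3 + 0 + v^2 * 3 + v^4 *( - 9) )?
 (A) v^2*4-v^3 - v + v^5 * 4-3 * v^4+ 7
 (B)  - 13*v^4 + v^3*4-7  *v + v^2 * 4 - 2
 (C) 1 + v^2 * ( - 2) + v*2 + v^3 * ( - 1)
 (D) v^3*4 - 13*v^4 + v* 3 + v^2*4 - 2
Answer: B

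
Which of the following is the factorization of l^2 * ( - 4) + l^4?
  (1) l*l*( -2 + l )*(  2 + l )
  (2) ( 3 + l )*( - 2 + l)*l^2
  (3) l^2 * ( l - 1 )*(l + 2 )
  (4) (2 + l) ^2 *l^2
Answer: 1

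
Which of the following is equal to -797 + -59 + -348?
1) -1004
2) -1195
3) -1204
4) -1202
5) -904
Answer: 3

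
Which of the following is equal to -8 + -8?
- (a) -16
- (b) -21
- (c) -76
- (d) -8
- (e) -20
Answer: a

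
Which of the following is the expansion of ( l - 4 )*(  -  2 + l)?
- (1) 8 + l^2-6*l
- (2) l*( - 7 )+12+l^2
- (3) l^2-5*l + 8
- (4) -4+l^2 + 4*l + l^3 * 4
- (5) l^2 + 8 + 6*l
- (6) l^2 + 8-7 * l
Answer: 1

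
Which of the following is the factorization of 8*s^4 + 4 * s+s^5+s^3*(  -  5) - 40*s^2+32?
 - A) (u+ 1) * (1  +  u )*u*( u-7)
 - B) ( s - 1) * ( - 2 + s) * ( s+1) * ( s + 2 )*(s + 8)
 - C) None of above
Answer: B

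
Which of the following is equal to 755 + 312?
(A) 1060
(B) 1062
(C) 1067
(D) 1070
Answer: C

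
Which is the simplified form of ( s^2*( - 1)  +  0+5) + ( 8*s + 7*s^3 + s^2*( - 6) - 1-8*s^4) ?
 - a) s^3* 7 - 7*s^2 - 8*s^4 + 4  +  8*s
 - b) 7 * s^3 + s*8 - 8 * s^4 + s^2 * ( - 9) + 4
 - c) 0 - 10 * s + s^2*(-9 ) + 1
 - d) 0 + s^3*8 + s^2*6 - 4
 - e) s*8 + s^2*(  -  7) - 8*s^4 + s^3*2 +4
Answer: a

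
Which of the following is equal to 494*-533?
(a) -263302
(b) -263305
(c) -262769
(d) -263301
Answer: a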